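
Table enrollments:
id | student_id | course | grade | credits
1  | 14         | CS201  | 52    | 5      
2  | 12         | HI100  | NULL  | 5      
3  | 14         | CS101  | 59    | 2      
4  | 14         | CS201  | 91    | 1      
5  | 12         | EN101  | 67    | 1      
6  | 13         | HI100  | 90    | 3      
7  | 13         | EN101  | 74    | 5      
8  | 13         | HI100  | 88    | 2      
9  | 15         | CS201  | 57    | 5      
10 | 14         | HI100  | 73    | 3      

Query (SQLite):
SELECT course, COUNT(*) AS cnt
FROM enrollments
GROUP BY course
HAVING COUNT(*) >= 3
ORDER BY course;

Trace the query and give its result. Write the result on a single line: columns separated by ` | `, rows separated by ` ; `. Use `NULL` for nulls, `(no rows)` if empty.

CS201 | 3 ; HI100 | 4

Partition enrollments by course; compute COUNT(*) within each group.
HAVING: keep groups with count ≥ 3.
  CS101: ids {3} → COUNT(*)=1
  CS201: ids {1, 4, 9} → COUNT(*)=3
  EN101: ids {5, 7} → COUNT(*)=2
  HI100: ids {2, 6, 8, 10} → COUNT(*)=4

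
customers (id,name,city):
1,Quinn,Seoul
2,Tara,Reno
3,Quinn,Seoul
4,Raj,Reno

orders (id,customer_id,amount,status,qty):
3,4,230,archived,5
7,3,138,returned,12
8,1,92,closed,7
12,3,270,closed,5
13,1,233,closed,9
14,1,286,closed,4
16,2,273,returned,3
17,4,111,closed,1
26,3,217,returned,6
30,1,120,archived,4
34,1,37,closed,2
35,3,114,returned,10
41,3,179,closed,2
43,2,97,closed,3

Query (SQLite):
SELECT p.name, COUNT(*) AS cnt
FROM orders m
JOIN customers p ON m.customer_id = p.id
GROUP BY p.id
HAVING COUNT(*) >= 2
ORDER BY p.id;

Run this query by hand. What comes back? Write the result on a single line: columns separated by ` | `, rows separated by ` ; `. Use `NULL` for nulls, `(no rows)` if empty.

Quinn | 5 ; Tara | 2 ; Quinn | 5 ; Raj | 2

Join each orders row to its customers via customer_id.
Group joined rows by customers.id; compute COUNT(*) per group.
HAVING: keep groups with count ≥ 2.
  1: ids {8, 13, 14, 30, 34} → COUNT(*)=5
  2: ids {16, 43} → COUNT(*)=2
  3: ids {7, 12, 26, 35, 41} → COUNT(*)=5
  4: ids {3, 17} → COUNT(*)=2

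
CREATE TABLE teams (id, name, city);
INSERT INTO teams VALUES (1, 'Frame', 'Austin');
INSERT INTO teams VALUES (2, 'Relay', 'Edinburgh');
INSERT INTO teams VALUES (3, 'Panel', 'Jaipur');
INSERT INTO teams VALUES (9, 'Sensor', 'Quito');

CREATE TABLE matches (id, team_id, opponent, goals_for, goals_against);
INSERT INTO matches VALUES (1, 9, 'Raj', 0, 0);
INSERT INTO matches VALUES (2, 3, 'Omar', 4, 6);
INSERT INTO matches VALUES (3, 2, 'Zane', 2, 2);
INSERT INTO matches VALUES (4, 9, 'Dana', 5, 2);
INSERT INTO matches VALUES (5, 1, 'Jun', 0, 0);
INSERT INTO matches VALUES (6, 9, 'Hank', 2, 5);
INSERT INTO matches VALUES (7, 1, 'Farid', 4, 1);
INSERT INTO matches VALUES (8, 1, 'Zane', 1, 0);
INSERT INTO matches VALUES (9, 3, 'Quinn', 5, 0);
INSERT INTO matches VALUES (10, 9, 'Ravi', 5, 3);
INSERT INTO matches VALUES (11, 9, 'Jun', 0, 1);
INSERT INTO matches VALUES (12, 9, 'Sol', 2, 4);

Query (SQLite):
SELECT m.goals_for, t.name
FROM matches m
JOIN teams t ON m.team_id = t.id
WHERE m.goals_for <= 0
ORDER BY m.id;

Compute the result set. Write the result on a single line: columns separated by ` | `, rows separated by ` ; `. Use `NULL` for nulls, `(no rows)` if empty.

0 | Sensor ; 0 | Frame ; 0 | Sensor

Each matches row matches the teams row where team_id = teams.id.
Then keep rows with m.goals_for <= 0.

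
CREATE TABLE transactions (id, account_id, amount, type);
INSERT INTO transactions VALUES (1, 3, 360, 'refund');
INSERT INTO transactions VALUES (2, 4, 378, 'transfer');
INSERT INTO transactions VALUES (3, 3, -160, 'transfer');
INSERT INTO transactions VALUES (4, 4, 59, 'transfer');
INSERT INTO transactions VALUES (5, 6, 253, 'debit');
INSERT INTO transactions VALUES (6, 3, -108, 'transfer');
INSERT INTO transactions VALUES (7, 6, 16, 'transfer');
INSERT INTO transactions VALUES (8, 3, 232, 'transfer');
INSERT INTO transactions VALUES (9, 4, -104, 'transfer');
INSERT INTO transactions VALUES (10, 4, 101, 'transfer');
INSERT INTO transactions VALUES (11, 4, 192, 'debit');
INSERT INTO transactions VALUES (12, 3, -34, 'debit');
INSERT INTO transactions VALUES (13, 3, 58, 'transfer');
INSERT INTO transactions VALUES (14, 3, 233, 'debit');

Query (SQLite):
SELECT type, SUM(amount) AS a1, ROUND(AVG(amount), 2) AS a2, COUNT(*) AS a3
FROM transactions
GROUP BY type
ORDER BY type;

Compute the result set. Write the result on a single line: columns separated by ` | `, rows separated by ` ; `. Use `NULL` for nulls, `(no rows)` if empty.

Group transactions by type.
Per group compute: SUM(amount), ROUND(AVG(amount), 2), COUNT(*).
  debit: ids {5, 11, 12, 14} → SUM(amount)=644, ROUND(AVG(amount), 2)=161, COUNT(*)=4
  refund: ids {1} → SUM(amount)=360, ROUND(AVG(amount), 2)=360, COUNT(*)=1
  transfer: ids {2, 3, 4, 6, 7, 8, 9, 10, 13} → SUM(amount)=472, ROUND(AVG(amount), 2)=52.44, COUNT(*)=9

debit | 644 | 161 | 4 ; refund | 360 | 360 | 1 ; transfer | 472 | 52.44 | 9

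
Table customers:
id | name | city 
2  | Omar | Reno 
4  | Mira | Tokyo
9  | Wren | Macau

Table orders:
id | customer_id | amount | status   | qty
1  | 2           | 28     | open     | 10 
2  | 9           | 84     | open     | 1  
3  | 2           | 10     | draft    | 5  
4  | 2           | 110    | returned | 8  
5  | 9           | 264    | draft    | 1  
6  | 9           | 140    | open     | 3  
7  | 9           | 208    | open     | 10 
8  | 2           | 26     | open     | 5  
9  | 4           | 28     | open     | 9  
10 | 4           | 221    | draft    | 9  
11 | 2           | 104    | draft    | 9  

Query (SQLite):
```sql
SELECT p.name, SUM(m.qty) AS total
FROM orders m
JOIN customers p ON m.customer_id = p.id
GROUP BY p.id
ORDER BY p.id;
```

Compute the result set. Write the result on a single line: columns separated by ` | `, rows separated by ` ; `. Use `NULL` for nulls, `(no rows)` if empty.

Join each orders row to its customers via customer_id.
Group joined rows by customers.id; compute SUM(m.qty) per group.
  2: ids {1, 3, 4, 8, 11} → SUM(m.qty)=37
  4: ids {9, 10} → SUM(m.qty)=18
  9: ids {2, 5, 6, 7} → SUM(m.qty)=15

Omar | 37 ; Mira | 18 ; Wren | 15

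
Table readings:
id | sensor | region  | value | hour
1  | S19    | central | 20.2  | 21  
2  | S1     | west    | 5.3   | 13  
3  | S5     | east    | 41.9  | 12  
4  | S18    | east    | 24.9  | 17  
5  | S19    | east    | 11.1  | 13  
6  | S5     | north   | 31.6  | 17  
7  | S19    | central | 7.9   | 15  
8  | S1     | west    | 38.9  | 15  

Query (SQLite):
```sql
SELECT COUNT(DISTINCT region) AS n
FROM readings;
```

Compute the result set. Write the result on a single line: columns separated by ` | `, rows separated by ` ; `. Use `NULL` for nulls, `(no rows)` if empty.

4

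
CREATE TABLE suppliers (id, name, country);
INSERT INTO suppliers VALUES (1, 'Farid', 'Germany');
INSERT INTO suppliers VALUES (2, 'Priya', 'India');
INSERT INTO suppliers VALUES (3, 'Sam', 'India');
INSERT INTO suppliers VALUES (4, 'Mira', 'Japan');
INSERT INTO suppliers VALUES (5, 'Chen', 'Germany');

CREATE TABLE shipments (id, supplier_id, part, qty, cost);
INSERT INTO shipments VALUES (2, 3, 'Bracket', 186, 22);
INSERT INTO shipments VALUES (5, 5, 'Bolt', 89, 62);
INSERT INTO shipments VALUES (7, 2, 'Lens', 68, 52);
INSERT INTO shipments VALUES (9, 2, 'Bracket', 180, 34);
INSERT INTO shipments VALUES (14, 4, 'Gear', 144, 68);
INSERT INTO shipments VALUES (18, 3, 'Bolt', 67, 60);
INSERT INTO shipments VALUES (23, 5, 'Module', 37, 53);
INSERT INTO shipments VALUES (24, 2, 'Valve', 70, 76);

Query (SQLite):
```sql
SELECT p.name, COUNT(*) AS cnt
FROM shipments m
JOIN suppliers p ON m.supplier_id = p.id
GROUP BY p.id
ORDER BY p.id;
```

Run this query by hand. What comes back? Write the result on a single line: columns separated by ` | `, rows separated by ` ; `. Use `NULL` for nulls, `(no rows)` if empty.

Join each shipments row to its suppliers via supplier_id.
Group joined rows by suppliers.id; compute COUNT(*) per group.
  2: ids {7, 9, 24} → COUNT(*)=3
  3: ids {2, 18} → COUNT(*)=2
  4: ids {14} → COUNT(*)=1
  5: ids {5, 23} → COUNT(*)=2

Priya | 3 ; Sam | 2 ; Mira | 1 ; Chen | 2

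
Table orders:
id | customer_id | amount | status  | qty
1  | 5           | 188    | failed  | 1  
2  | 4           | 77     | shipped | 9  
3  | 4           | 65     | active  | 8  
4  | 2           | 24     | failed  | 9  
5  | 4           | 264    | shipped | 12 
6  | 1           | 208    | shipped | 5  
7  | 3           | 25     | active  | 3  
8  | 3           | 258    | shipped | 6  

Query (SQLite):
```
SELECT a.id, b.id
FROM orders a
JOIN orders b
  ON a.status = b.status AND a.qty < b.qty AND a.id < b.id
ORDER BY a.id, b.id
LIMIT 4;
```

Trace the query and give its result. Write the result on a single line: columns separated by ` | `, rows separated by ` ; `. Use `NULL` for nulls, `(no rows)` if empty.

1 | 4 ; 2 | 5 ; 6 | 8

Pairs (a,b) with same status, a.qty < b.qty, a.id < b.id.
status groups: active:{3,7} failed:{1,4} shipped:{2,5,6,8}
Ordered by (a.id, b.id); first 4.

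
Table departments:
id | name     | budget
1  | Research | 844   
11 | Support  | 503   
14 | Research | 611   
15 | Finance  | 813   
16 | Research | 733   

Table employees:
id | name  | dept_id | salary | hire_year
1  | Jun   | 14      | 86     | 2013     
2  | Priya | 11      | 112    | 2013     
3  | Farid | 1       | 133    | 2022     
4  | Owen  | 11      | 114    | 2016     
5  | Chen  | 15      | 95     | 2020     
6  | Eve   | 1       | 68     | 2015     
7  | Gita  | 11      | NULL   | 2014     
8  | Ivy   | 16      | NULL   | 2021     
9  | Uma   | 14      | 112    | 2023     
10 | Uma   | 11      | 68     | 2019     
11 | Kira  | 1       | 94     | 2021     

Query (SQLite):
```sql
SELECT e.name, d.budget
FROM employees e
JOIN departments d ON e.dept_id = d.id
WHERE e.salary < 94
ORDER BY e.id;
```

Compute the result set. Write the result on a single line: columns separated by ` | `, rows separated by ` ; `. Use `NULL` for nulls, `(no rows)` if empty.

Jun | 611 ; Eve | 844 ; Uma | 503

Each employees row matches the departments row where dept_id = departments.id.
Then keep rows with e.salary < 94.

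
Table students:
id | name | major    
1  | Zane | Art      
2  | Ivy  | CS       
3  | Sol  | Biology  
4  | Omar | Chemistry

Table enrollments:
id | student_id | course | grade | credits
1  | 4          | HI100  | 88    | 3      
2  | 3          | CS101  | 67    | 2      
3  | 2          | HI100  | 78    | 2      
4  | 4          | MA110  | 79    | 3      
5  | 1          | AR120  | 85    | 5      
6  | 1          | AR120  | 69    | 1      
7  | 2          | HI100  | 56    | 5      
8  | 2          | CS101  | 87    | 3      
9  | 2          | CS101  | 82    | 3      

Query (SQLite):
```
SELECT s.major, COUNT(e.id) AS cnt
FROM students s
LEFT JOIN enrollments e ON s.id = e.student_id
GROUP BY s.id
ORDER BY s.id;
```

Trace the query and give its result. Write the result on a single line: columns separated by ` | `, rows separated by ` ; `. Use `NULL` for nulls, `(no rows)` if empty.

Art | 2 ; CS | 4 ; Biology | 1 ; Chemistry | 2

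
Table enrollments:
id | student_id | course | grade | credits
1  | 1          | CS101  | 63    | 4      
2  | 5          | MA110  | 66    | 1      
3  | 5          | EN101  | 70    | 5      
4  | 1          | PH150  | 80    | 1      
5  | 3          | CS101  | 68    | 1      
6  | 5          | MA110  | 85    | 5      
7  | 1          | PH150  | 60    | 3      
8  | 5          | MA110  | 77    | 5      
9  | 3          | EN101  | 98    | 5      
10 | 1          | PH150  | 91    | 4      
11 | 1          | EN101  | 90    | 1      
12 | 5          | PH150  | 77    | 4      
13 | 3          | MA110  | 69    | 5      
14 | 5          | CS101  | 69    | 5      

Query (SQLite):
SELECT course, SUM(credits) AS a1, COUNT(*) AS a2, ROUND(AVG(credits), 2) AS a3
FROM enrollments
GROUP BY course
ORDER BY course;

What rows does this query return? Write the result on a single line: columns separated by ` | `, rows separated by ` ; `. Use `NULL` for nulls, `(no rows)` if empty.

Group enrollments by course.
Per group compute: SUM(credits), COUNT(*), ROUND(AVG(credits), 2).
  CS101: ids {1, 5, 14} → SUM(credits)=10, COUNT(*)=3, ROUND(AVG(credits), 2)=3.33
  EN101: ids {3, 9, 11} → SUM(credits)=11, COUNT(*)=3, ROUND(AVG(credits), 2)=3.67
  MA110: ids {2, 6, 8, 13} → SUM(credits)=16, COUNT(*)=4, ROUND(AVG(credits), 2)=4
  PH150: ids {4, 7, 10, 12} → SUM(credits)=12, COUNT(*)=4, ROUND(AVG(credits), 2)=3

CS101 | 10 | 3 | 3.33 ; EN101 | 11 | 3 | 3.67 ; MA110 | 16 | 4 | 4 ; PH150 | 12 | 4 | 3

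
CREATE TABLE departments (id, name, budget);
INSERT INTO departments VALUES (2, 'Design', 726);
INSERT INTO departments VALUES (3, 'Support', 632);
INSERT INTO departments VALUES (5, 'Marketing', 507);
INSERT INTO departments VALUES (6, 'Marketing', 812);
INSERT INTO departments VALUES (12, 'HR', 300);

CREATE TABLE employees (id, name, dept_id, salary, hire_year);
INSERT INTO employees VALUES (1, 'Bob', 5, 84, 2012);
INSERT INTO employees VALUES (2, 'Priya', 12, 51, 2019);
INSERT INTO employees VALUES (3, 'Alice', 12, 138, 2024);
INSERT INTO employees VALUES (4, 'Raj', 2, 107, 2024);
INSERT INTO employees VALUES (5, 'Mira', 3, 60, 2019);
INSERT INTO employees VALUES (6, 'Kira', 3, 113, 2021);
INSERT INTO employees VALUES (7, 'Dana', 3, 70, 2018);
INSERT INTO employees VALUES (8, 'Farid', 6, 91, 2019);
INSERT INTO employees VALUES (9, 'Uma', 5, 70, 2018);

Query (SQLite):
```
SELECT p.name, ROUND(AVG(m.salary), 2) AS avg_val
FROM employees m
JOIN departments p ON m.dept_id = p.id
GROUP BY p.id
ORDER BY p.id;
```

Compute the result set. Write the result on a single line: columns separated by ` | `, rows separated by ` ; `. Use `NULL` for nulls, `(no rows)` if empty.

Join each employees row to its departments via dept_id.
Group joined rows by departments.id; compute ROUND(AVG(m.salary), 2) per group.
  2: ids {4} → ROUND(AVG(m.salary), 2)=107
  3: ids {5, 6, 7} → ROUND(AVG(m.salary), 2)=81
  5: ids {1, 9} → ROUND(AVG(m.salary), 2)=77
  6: ids {8} → ROUND(AVG(m.salary), 2)=91
  12: ids {2, 3} → ROUND(AVG(m.salary), 2)=94.5

Design | 107 ; Support | 81 ; Marketing | 77 ; Marketing | 91 ; HR | 94.5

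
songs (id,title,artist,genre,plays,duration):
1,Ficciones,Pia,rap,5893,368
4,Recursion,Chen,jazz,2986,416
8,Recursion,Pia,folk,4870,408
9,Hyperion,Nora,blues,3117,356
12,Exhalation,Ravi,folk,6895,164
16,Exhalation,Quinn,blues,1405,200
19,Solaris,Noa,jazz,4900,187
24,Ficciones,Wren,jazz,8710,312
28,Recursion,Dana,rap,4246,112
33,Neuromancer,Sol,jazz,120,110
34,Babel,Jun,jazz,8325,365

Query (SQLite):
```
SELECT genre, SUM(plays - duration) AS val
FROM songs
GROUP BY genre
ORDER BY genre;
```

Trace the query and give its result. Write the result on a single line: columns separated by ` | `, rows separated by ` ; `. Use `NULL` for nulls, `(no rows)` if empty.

For each row compute plays - duration.
Group by genre; take SUM of the expression per group.
  blues: ids {9, 16} → SUM(plays - duration)=3966
  folk: ids {8, 12} → SUM(plays - duration)=11193
  jazz: ids {4, 19, 24, 33, 34} → SUM(plays - duration)=23651
  rap: ids {1, 28} → SUM(plays - duration)=9659

blues | 3966 ; folk | 11193 ; jazz | 23651 ; rap | 9659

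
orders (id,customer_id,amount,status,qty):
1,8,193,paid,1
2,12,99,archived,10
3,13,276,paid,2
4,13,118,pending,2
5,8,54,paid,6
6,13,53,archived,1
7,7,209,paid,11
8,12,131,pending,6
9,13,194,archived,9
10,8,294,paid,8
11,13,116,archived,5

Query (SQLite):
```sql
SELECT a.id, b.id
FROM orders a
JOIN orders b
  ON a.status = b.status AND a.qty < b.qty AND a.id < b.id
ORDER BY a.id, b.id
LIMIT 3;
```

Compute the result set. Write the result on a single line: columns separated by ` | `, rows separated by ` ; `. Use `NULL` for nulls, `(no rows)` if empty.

1 | 3 ; 1 | 5 ; 1 | 7

Pairs (a,b) with same status, a.qty < b.qty, a.id < b.id.
status groups: archived:{2,6,9,11} paid:{1,3,5,7,10} pending:{4,8}
Ordered by (a.id, b.id); first 3.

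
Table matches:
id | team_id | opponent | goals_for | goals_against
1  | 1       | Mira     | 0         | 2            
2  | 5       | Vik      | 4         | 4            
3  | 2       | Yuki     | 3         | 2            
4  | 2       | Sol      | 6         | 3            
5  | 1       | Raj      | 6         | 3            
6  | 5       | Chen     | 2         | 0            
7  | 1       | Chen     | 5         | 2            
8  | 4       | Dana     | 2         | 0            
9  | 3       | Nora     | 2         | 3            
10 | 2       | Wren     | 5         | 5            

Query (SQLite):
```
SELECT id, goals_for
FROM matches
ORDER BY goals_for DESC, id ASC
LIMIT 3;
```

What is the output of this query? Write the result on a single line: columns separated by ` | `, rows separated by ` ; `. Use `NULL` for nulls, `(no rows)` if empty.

4 | 6 ; 5 | 6 ; 7 | 5

Sort by goals_for desc, tiebreak id asc: (6, id=4), (6, id=5), (5, id=7), (5, id=10), (4, id=2), (3, id=3) …. Take first 3.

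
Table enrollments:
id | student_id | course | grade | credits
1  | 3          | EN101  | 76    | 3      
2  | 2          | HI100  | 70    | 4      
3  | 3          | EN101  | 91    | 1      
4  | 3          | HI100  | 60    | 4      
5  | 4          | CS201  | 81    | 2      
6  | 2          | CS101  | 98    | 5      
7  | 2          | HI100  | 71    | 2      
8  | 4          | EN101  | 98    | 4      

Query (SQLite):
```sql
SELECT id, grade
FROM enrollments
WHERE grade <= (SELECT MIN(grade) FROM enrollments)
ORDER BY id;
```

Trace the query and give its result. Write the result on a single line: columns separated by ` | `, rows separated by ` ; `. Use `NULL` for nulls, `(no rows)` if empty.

Scalar subquery: MIN(grade) over all enrollments rows = 60.
Keep rows where grade <= that value.

4 | 60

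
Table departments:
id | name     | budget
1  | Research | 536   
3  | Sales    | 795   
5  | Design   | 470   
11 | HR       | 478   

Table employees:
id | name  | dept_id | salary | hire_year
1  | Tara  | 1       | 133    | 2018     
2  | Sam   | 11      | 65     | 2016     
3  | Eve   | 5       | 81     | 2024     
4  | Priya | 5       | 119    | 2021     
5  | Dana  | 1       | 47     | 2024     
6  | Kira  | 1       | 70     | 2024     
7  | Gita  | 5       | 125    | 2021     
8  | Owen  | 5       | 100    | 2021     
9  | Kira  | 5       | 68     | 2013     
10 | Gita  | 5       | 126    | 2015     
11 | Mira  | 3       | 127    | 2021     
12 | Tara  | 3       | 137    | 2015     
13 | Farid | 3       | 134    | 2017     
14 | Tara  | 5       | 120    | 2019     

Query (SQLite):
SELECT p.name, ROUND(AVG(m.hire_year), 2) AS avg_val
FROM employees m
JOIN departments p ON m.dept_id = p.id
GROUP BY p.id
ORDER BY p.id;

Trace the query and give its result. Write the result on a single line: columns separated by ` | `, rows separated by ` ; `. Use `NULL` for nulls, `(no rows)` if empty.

Research | 2022 ; Sales | 2017.67 ; Design | 2019.14 ; HR | 2016

Join each employees row to its departments via dept_id.
Group joined rows by departments.id; compute ROUND(AVG(m.hire_year), 2) per group.
  1: ids {1, 5, 6} → ROUND(AVG(m.hire_year), 2)=2022
  3: ids {11, 12, 13} → ROUND(AVG(m.hire_year), 2)=2017.67
  5: ids {3, 4, 7, 8, 9, 10, 14} → ROUND(AVG(m.hire_year), 2)=2019.14
  11: ids {2} → ROUND(AVG(m.hire_year), 2)=2016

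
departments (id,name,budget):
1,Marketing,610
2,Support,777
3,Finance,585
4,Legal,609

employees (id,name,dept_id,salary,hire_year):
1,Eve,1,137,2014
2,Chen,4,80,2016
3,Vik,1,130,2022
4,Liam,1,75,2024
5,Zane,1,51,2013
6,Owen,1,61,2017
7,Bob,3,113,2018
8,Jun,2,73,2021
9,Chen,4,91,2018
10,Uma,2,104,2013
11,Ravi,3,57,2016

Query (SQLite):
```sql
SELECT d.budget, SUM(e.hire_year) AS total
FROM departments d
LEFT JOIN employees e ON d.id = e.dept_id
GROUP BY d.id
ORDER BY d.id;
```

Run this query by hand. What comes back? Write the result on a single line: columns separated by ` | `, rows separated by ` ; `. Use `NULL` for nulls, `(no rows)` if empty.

LEFT JOIN keeps every departments row; unmatched ones get NULL for employees columns.
Group by departments.id and compute SUM(e.hire_year). SUM over an all-NULL group is NULL.
  1: ids {1, 3, 4, 5, 6} → SUM(e.hire_year)=10090
  2: ids {8, 10} → SUM(e.hire_year)=4034
  3: ids {7, 11} → SUM(e.hire_year)=4034
  4: ids {2, 9} → SUM(e.hire_year)=4034

610 | 10090 ; 777 | 4034 ; 585 | 4034 ; 609 | 4034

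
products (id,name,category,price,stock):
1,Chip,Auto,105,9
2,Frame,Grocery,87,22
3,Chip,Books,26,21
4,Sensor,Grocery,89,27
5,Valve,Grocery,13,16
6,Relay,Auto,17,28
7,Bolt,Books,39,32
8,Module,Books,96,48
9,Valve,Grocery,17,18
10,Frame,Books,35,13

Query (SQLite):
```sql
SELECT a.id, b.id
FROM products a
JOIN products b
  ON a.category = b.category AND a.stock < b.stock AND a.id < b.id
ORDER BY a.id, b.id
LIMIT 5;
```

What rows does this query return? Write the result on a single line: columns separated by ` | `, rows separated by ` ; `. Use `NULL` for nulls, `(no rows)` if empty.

Pairs (a,b) with same category, a.stock < b.stock, a.id < b.id.
category groups: Auto:{1,6} Books:{3,7,8,10} Grocery:{2,4,5,9}
Ordered by (a.id, b.id); first 5.

1 | 6 ; 2 | 4 ; 3 | 7 ; 3 | 8 ; 5 | 9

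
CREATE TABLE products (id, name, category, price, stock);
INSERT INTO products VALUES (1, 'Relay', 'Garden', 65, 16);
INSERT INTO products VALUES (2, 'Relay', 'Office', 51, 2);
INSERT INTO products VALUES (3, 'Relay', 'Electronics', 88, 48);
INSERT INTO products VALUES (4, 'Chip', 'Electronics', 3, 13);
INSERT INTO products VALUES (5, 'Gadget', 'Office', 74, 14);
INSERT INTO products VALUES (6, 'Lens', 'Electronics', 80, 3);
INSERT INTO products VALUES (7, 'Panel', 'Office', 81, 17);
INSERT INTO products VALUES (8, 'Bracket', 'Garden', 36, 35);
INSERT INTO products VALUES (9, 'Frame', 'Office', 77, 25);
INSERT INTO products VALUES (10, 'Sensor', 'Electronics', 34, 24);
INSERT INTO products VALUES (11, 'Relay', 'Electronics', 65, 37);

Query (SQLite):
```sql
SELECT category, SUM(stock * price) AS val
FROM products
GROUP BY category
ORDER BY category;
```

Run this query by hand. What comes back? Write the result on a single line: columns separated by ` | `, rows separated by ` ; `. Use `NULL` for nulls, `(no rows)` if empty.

For each row compute stock * price.
Group by category; take SUM of the expression per group.
  Electronics: ids {3, 4, 6, 10, 11} → SUM(stock * price)=7724
  Garden: ids {1, 8} → SUM(stock * price)=2300
  Office: ids {2, 5, 7, 9} → SUM(stock * price)=4440

Electronics | 7724 ; Garden | 2300 ; Office | 4440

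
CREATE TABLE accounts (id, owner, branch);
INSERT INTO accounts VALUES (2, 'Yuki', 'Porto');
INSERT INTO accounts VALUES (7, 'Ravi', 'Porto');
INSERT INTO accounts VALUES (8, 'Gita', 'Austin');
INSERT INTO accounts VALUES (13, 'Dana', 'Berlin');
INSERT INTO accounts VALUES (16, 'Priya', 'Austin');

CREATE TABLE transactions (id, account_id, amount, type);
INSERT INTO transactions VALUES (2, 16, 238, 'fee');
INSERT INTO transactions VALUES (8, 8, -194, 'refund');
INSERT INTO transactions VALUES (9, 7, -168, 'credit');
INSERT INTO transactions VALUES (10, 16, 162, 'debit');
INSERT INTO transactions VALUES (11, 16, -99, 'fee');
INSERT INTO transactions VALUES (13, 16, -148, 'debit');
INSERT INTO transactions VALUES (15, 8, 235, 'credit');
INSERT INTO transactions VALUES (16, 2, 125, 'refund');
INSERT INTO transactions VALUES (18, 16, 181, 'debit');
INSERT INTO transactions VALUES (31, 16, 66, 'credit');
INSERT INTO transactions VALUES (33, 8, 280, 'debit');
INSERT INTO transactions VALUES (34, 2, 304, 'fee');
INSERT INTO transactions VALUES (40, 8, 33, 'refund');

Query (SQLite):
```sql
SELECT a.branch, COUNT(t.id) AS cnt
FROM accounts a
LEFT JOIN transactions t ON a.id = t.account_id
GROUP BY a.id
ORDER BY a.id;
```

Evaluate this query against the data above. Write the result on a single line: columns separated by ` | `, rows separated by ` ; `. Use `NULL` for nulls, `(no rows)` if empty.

Porto | 2 ; Porto | 1 ; Austin | 4 ; Berlin | 0 ; Austin | 6

LEFT JOIN keeps every accounts row; unmatched ones get NULL for transactions columns.
Group by accounts.id and compute COUNT(t.id). COUNT(col) of an all-NULL group is 0.
  2: ids {16, 34} → COUNT(t.id)=2
  7: ids {9} → COUNT(t.id)=1
  8: ids {8, 15, 33, 40} → COUNT(t.id)=4
  13: ids {—} → COUNT(t.id)=0
  16: ids {2, 10, 11, 13, 18, 31} → COUNT(t.id)=6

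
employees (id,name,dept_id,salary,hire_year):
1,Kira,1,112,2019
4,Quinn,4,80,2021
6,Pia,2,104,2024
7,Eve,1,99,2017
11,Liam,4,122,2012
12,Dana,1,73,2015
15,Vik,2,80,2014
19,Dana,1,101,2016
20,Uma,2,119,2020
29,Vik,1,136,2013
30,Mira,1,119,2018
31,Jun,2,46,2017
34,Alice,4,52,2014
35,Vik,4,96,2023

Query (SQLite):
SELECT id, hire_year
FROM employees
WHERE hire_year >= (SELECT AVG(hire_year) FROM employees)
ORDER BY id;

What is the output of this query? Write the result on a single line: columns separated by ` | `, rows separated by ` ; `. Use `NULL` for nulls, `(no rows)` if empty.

Scalar subquery: AVG(hire_year) over all employees rows = 2017.357143 (≈; comparison uses full precision).
Keep rows where hire_year >= that value.

1 | 2019 ; 4 | 2021 ; 6 | 2024 ; 20 | 2020 ; 30 | 2018 ; 35 | 2023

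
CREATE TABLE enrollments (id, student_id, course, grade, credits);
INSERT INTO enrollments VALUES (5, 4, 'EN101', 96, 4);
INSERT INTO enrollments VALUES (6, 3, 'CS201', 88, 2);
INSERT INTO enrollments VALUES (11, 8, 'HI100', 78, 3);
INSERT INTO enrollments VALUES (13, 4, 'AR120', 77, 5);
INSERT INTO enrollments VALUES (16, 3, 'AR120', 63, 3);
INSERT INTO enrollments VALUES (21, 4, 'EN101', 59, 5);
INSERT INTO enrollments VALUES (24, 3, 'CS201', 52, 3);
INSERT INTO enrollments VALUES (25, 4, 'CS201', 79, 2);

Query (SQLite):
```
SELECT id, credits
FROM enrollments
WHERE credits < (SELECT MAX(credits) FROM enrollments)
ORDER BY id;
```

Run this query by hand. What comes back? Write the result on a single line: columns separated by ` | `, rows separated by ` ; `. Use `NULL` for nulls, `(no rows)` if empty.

Scalar subquery: MAX(credits) over all enrollments rows = 5.
Keep rows where credits < that value.

5 | 4 ; 6 | 2 ; 11 | 3 ; 16 | 3 ; 24 | 3 ; 25 | 2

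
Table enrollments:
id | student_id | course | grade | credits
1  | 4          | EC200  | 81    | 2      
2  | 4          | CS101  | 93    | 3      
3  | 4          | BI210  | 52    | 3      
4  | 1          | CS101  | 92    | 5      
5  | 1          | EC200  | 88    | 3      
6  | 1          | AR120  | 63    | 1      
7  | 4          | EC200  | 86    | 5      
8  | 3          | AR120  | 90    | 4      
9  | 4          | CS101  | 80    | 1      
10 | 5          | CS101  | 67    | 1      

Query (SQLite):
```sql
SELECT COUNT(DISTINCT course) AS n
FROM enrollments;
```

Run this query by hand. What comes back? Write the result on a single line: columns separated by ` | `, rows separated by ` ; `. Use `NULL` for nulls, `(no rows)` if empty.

Count distinct non-NULL course values.

4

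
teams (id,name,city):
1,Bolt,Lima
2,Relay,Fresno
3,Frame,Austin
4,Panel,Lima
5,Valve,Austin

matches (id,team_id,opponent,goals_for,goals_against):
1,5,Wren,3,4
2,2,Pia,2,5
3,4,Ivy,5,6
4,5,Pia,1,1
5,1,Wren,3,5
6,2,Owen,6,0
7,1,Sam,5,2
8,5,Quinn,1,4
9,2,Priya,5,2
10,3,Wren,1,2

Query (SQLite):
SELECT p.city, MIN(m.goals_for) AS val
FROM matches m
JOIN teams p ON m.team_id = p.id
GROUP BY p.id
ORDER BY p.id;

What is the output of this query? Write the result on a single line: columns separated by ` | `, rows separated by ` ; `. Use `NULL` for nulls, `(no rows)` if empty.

Lima | 3 ; Fresno | 2 ; Austin | 1 ; Lima | 5 ; Austin | 1

Join each matches row to its teams via team_id.
Group joined rows by teams.id; compute MIN(m.goals_for) per group.
  1: ids {5, 7} → MIN(m.goals_for)=3
  2: ids {2, 6, 9} → MIN(m.goals_for)=2
  3: ids {10} → MIN(m.goals_for)=1
  4: ids {3} → MIN(m.goals_for)=5
  5: ids {1, 4, 8} → MIN(m.goals_for)=1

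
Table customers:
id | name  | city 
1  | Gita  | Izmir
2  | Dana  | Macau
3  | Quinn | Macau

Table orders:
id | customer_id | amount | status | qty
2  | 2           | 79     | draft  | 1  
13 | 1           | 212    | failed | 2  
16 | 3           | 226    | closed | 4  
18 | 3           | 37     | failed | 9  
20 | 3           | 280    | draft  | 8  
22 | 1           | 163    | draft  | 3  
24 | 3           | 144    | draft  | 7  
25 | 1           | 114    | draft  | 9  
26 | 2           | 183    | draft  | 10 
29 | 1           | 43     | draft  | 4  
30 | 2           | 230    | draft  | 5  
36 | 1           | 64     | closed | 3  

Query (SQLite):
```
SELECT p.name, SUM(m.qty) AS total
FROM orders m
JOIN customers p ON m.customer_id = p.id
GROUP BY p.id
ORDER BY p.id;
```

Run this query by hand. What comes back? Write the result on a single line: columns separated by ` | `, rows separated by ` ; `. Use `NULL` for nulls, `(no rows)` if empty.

Gita | 21 ; Dana | 16 ; Quinn | 28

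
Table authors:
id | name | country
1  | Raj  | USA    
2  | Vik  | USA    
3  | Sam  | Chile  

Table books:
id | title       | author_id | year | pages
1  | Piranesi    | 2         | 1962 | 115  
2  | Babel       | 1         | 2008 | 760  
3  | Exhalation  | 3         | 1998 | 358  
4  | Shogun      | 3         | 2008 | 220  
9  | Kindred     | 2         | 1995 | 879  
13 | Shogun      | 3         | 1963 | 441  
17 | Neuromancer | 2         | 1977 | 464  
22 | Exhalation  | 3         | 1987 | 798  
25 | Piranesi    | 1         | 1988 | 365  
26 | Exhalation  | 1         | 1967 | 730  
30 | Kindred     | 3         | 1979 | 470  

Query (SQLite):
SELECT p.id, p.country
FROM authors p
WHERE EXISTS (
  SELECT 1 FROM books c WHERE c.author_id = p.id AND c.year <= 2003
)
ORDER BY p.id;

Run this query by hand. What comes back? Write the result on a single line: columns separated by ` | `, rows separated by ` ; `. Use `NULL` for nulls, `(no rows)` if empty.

1 | USA ; 2 | USA ; 3 | Chile

For each authors row, check whether any books with matching author_id has year <= 2003.
Keep rows where that is true.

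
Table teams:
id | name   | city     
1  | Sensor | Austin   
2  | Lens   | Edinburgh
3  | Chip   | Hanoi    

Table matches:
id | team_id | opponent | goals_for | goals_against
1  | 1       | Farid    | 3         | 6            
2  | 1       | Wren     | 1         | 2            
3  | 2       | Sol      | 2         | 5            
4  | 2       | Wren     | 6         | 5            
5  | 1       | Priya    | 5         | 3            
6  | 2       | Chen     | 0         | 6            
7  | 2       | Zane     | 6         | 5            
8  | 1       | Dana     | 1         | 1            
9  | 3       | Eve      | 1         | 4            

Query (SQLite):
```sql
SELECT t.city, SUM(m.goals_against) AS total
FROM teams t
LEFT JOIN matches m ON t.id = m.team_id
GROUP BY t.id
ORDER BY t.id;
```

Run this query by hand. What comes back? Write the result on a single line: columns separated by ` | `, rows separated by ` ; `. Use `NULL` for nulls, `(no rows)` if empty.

LEFT JOIN keeps every teams row; unmatched ones get NULL for matches columns.
Group by teams.id and compute SUM(m.goals_against). SUM over an all-NULL group is NULL.
  1: ids {1, 2, 5, 8} → SUM(m.goals_against)=12
  2: ids {3, 4, 6, 7} → SUM(m.goals_against)=21
  3: ids {9} → SUM(m.goals_against)=4

Austin | 12 ; Edinburgh | 21 ; Hanoi | 4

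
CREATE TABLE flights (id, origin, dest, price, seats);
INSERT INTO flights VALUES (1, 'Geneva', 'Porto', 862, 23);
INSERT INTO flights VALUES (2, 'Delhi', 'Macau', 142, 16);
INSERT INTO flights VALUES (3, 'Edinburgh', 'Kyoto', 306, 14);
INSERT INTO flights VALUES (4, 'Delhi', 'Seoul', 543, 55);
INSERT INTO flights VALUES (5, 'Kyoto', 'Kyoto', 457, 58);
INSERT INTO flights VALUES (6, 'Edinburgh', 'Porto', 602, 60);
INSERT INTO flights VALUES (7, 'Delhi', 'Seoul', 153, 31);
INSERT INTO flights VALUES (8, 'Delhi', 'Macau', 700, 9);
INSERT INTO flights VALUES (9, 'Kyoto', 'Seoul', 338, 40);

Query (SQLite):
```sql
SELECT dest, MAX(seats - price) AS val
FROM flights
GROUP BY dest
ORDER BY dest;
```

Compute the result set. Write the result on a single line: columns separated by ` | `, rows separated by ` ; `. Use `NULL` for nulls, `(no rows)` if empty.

Kyoto | -292 ; Macau | -126 ; Porto | -542 ; Seoul | -122

For each row compute seats - price.
Group by dest; take MAX of the expression per group.
  Kyoto: ids {3, 5} → MAX(seats - price)=-292
  Macau: ids {2, 8} → MAX(seats - price)=-126
  Porto: ids {1, 6} → MAX(seats - price)=-542
  Seoul: ids {4, 7, 9} → MAX(seats - price)=-122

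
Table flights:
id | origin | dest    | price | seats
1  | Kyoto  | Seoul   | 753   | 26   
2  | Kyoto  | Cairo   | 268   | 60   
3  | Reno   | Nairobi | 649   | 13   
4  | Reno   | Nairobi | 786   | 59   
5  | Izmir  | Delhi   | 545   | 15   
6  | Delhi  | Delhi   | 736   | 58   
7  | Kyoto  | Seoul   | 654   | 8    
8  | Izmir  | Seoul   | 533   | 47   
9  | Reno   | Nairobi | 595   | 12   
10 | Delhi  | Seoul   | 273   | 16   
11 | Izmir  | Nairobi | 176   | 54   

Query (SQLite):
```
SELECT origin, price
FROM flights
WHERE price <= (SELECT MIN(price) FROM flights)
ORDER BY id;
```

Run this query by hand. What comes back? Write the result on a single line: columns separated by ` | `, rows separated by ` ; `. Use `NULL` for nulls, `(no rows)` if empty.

Izmir | 176

Scalar subquery: MIN(price) over all flights rows = 176.
Keep rows where price <= that value.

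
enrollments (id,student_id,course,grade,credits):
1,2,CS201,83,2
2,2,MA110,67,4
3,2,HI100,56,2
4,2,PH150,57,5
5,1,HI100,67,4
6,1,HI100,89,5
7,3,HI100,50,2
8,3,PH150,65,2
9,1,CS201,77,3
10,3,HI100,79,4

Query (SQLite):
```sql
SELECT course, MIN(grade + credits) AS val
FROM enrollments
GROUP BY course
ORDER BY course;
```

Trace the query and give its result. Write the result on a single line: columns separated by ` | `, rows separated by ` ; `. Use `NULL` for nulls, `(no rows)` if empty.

CS201 | 80 ; HI100 | 52 ; MA110 | 71 ; PH150 | 62

For each row compute grade + credits.
Group by course; take MIN of the expression per group.
  CS201: ids {1, 9} → MIN(grade + credits)=80
  HI100: ids {3, 5, 6, 7, 10} → MIN(grade + credits)=52
  MA110: ids {2} → MIN(grade + credits)=71
  PH150: ids {4, 8} → MIN(grade + credits)=62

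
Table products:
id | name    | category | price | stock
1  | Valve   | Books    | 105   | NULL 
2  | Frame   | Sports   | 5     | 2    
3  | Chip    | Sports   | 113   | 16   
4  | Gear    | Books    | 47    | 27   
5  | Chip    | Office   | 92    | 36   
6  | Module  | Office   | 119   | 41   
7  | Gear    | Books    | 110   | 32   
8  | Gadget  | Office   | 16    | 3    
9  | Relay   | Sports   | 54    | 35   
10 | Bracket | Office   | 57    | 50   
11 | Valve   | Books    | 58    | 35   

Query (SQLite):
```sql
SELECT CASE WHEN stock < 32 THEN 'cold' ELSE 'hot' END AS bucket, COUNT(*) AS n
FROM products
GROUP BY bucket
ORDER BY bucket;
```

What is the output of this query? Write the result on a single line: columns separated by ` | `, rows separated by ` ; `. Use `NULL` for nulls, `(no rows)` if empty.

Bucket rows by stock < 32 → 'cold' else 'hot'; count each bucket.
NULL < 32 is unknown, so NULL stock falls into ELSE → 'hot'.

cold | 4 ; hot | 7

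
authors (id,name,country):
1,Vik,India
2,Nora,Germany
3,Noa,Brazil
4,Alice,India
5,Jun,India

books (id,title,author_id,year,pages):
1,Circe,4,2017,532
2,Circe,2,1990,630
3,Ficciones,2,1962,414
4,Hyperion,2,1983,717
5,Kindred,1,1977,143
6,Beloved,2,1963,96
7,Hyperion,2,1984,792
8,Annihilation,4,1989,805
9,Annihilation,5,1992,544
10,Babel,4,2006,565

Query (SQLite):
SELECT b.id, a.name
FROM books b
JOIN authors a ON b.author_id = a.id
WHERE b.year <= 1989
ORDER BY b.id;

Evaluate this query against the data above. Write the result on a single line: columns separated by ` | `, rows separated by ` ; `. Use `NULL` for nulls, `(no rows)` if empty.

Each books row matches the authors row where author_id = authors.id.
Then keep rows with b.year <= 1989.

3 | Nora ; 4 | Nora ; 5 | Vik ; 6 | Nora ; 7 | Nora ; 8 | Alice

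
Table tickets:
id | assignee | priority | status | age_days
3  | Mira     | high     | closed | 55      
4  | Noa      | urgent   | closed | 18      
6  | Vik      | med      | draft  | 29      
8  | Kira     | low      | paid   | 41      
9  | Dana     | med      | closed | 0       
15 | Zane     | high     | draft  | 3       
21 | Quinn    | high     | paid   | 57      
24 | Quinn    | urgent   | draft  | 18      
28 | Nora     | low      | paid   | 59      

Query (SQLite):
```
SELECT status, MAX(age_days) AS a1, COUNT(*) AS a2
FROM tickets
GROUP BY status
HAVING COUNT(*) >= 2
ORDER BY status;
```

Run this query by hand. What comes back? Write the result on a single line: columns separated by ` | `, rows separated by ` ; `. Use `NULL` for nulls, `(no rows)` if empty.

Group tickets by status.
Per group compute: MAX(age_days), COUNT(*).
HAVING: drop groups with fewer than 2 rows.
  closed: ids {3, 4, 9} → MAX(age_days)=55, COUNT(*)=3
  draft: ids {6, 15, 24} → MAX(age_days)=29, COUNT(*)=3
  paid: ids {8, 21, 28} → MAX(age_days)=59, COUNT(*)=3

closed | 55 | 3 ; draft | 29 | 3 ; paid | 59 | 3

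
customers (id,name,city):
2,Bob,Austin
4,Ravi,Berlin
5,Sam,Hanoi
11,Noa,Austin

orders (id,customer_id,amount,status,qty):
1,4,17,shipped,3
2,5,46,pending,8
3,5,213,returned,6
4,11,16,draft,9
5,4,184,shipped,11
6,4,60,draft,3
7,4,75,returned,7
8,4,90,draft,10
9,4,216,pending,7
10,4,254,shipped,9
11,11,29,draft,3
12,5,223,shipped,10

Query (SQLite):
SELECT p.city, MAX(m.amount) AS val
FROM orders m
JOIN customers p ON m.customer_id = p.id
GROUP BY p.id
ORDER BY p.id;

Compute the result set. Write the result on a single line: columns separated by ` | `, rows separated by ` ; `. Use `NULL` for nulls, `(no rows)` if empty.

Berlin | 254 ; Hanoi | 223 ; Austin | 29

Join each orders row to its customers via customer_id.
Group joined rows by customers.id; compute MAX(m.amount) per group.
  4: ids {1, 5, 6, 7, 8, 9, 10} → MAX(m.amount)=254
  5: ids {2, 3, 12} → MAX(m.amount)=223
  11: ids {4, 11} → MAX(m.amount)=29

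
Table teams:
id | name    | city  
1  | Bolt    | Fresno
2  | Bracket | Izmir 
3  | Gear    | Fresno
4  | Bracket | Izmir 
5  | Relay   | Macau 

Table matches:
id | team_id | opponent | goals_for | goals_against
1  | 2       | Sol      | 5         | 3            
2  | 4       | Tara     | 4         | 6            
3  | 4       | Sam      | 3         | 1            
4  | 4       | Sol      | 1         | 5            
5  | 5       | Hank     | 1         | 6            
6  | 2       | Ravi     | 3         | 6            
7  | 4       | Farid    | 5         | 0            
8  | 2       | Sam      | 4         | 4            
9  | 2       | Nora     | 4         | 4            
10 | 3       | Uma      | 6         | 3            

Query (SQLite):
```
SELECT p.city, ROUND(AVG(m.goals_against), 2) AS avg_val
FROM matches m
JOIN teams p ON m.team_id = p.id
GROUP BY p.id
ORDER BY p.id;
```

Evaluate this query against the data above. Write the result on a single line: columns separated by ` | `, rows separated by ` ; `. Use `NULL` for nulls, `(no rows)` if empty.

Izmir | 4.25 ; Fresno | 3 ; Izmir | 3 ; Macau | 6

Join each matches row to its teams via team_id.
Group joined rows by teams.id; compute ROUND(AVG(m.goals_against), 2) per group.
  2: ids {1, 6, 8, 9} → ROUND(AVG(m.goals_against), 2)=4.25
  3: ids {10} → ROUND(AVG(m.goals_against), 2)=3
  4: ids {2, 3, 4, 7} → ROUND(AVG(m.goals_against), 2)=3
  5: ids {5} → ROUND(AVG(m.goals_against), 2)=6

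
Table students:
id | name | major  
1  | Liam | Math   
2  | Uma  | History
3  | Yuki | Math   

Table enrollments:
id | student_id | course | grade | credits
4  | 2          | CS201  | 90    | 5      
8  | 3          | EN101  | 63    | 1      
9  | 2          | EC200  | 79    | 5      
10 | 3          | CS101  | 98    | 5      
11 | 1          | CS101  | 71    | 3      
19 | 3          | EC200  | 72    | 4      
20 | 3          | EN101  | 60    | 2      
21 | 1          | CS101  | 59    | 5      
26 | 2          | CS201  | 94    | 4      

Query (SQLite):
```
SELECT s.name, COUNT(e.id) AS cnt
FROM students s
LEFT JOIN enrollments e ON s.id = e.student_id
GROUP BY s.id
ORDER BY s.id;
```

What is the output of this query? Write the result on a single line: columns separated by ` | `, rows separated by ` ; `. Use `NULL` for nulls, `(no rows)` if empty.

LEFT JOIN keeps every students row; unmatched ones get NULL for enrollments columns.
Group by students.id and compute COUNT(e.id). COUNT(col) of an all-NULL group is 0.
  1: ids {11, 21} → COUNT(e.id)=2
  2: ids {4, 9, 26} → COUNT(e.id)=3
  3: ids {8, 10, 19, 20} → COUNT(e.id)=4

Liam | 2 ; Uma | 3 ; Yuki | 4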